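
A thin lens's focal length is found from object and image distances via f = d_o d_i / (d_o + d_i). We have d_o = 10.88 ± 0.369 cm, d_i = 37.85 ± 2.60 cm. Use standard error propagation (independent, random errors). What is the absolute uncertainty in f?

∂f/∂d_o = (d_i/(d_o+d_i))² = 0.603;  ∂f/∂d_i = (d_o/(d_o+d_i))² = 0.0498
δf = √((∂f/∂d_o · δd_o)² + (∂f/∂d_i · δd_i)²) = √(0.0496 + 0.0168) = 0.258 cm

0.258 cm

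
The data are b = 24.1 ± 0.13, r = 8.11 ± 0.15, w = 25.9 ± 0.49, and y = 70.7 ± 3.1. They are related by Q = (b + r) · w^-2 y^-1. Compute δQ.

Let u = b + r = 32.2. δu = √(δb² + δr²) = √(0.0169 + 0.0225) = 0.198, so δu/u = 0.00616.
Q is then a monomial in u, w, y:
δQ/Q = √((δu/u)² + (-2·δw/w)² + (-1·δy/y)²) = √(3.8e-05 + 0.00143 + 0.00192) = 0.0582
Q = 0.000679, so δQ = 0.0582 × 0.000679 = 3.96e-05.

3.96e-05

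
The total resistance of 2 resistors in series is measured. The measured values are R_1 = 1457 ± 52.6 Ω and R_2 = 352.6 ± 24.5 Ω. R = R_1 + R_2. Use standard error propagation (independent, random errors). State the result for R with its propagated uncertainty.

1810 ± 58.0 Ω

Absolute uncertainties add in quadrature for a linear combination:
  (δR_1)² = 2770;  (δR_2)² = 600
δR = √(3370) = 58.0 Ω
R = 1810 Ω.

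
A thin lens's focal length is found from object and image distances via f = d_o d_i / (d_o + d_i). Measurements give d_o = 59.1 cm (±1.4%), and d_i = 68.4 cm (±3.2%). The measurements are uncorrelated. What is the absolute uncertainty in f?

0.527 cm

∂f/∂d_o = (d_i/(d_o+d_i))² = 0.288;  ∂f/∂d_i = (d_o/(d_o+d_i))² = 0.215
δf = √((∂f/∂d_o · δd_o)² + (∂f/∂d_i · δd_i)²) = √(0.0567 + 0.221) = 0.527 cm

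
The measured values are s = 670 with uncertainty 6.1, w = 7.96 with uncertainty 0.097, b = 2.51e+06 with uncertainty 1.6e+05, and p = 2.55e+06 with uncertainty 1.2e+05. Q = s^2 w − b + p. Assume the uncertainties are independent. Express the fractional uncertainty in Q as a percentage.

Let h = s^2·w = 3.57e+06. δh/h = √((2·δs/s)² + (1·δw/w)²) = √(0.000332 + 0.000148) = 0.0219, so δh = 78300.
Q = h − b + p: δQ = √(δh² + δb² + δp²) = √(6.13e+09 + 2.56e+10 + 1.44e+10) = 2.15e+05
Q = 3.61e+06, so δQ/Q = 2.15e+05/3.61e+06 = 0.0594.

5.94%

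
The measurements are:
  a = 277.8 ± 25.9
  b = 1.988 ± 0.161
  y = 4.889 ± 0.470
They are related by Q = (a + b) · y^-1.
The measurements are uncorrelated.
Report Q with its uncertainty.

Let u = a + b = 279.8. δu = √(δa² + δb²) = √(671 + 0.0259) = 25.9, so δu/u = 0.0926.
Q is then a monomial in u, y:
δQ/Q = √((δu/u)² + (-1·δy/y)²) = √(0.00857 + 0.00924) = 0.133
Q = 57.23, so δQ = 0.133 × 57.23 = 7.64.

57.23 ± 7.64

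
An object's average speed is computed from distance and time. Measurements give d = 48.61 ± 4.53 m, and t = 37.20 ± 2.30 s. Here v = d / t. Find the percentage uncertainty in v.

For a monomial v ∝ d, t^-1, fractional errors add in quadrature:
  (1·δd/d)² = (1×0.0932)² = 0.00868;  (-1·δt/t)² = (-1×0.0618)² = 0.00382
δv/v = √(0.0125) = 0.112

11.2%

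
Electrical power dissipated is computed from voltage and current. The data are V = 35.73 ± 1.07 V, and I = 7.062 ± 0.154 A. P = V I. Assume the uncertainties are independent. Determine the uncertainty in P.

9.35 W

Each factor contributes (exponent × relative error)² to (δP/P)²:
  (1·δV/V)² = (1×0.0299)² = 0.000897;  (1·δI/I)² = (1×0.0218)² = 0.000476
δP/P = √(0.00137) = 0.0370
P = 252.3 W, so δP = 0.0370 × 252.3 = 9.35 W.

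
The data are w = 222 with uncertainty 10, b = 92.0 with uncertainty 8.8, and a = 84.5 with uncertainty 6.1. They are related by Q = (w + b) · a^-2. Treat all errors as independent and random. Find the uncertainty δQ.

Let u = w + b = 314. δu = √(δw² + δb²) = √(100 + 77.4) = 13.3, so δu/u = 0.0424.
Q is then a monomial in u, a:
δQ/Q = √((δu/u)² + (-2·δa/a)²) = √(0.00180 + 0.0208) = 0.150
Q = 0.0440, so δQ = 0.150 × 0.0440 = 0.00662.

0.00662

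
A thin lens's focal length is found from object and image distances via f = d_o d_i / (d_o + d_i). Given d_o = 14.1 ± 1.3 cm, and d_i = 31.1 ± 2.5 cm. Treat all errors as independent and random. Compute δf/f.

0.0682

∂f/∂d_o = (d_i/(d_o+d_i))² = 0.473;  ∂f/∂d_i = (d_o/(d_o+d_i))² = 0.0973
δf = √((∂f/∂d_o · δd_o)² + (∂f/∂d_i · δd_i)²) = √(0.379 + 0.0592) = 0.662 cm
f = 9.70 cm, so δf/f = 0.662/9.70 = 0.0682.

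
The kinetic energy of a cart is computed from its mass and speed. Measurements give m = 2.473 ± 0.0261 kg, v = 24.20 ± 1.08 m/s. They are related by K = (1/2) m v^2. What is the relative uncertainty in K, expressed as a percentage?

Products/powers → add relative errors in quadrature, weighted by exponent:
  (1·δm/m)² = (1×0.0106)² = 0.000111;  (2·δv/v)² = (2×0.0446)² = 0.00797
δK/K = √(0.00808) = 0.0899

8.99%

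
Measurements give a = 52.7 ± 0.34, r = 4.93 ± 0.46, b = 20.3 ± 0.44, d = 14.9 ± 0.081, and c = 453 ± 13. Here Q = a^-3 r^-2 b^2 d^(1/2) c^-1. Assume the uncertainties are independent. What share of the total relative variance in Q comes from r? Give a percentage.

(δQ/Q)² = (-3·δa/a)² + (-2·δr/r)² + (2·δb/b)² + (½·δd/d)² + (-1·δc/c)²
  a term: (-3×0.00645)² = 0.000375
  r term: (-2×0.0933)² = 0.0348
  b term: (2×0.0217)² = 0.00188
  d term: (0.5×0.00544)² = 7.39e-06
  c term: (-1×0.0287)² = 0.000824
Total = 0.0379. Share from r = 0.0348/0.0379 = 0.919.

91.9%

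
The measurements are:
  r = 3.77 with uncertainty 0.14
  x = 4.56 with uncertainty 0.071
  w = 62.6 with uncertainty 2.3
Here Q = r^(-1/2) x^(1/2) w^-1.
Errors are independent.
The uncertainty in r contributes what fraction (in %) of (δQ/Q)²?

19.6%

(δQ/Q)² = (−½·δr/r)² + (½·δx/x)² + (-1·δw/w)²
  r term: (-0.5×0.0371)² = 0.000345
  x term: (0.5×0.0156)² = 6.06e-05
  w term: (-1×0.0367)² = 0.00135
Total = 0.00176. Share from r = 0.000345/0.00176 = 0.196.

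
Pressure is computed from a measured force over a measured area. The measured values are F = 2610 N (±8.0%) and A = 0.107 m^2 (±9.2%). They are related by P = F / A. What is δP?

2970 Pa

For a monomial P ∝ F, A^-1, fractional errors add in quadrature:
  (1·δF/F)² = (1×0.0800)² = 0.00640;  (-1·δA/A)² = (-1×0.0920)² = 0.00846
δP/P = √(0.0149) = 0.122
P = 24400 Pa, so δP = 0.122 × 24400 = 2970 Pa.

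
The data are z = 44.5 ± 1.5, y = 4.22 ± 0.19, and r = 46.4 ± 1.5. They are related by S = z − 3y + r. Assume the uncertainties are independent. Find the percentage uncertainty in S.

2.81%

Sums and differences: (δS)² = Σ (cᵢ δxᵢ)².
  (δz)² = 2.25;  (3·δy)² = 0.325;  (δr)² = 2.25
δS = √(4.82) = 2.20
S = 78.2, so δS/S = 2.20/78.2 = 0.0281.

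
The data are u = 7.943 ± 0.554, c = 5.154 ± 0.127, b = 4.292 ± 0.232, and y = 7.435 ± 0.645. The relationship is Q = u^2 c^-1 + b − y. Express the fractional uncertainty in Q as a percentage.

Let p = u^2·c^-1 = 12.24. δp/p = √((2·δu/u)² + (-1·δc/c)²) = √(0.0195 + 0.000607) = 0.142, so δp = 1.73.
Q = p + b − y: δQ = √(δp² + δb² + δy²) = √(3.01 + 0.0538 + 0.416) = 1.86
Q = 9.098, so δQ/Q = 1.86/9.098 = 0.205.

20.5%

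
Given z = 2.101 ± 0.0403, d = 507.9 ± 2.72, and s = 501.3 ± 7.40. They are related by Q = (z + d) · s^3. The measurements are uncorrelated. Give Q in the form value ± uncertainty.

Let u = z + d = 510.0. δu = √(δz² + δd²) = √(0.00162 + 7.40) = 2.72, so δu/u = 0.00533.
Q is then a monomial in u, s:
δQ/Q = √((δu/u)² + (3·δs/s)²) = √(2.85e-05 + 0.00196) = 0.0446
Q = 6.425e+10, so δQ = 0.0446 × 6.425e+10 = 2.87e+09.

(6.425 ± 0.287) × 10^10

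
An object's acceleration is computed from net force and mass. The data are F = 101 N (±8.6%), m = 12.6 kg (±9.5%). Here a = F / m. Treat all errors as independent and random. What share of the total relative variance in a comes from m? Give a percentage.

55.0%

(δa/a)² = (1·δF/F)² + (-1·δm/m)²
  F term: (1×0.0860)² = 0.00740
  m term: (-1×0.0950)² = 0.00903
Total = 0.0164. Share from m = 0.00903/0.0164 = 0.550.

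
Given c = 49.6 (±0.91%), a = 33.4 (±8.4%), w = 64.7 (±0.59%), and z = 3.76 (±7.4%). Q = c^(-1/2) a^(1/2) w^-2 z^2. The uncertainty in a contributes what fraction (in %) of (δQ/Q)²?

7.40%

(δQ/Q)² = (−½·δc/c)² + (½·δa/a)² + (-2·δw/w)² + (2·δz/z)²
  c term: (-0.5×0.00910)² = 2.07e-05
  a term: (0.5×0.0840)² = 0.00176
  w term: (-2×0.00590)² = 0.000139
  z term: (2×0.0740)² = 0.0219
Total = 0.0238. Share from a = 0.00176/0.0238 = 0.0740.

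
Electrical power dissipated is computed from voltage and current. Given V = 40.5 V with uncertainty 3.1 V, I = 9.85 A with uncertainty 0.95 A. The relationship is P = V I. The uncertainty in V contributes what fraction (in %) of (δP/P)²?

38.6%

(δP/P)² = (1·δV/V)² + (1·δI/I)²
  V term: (1×0.0765)² = 0.00586
  I term: (1×0.0964)² = 0.00930
Total = 0.0152. Share from V = 0.00586/0.0152 = 0.386.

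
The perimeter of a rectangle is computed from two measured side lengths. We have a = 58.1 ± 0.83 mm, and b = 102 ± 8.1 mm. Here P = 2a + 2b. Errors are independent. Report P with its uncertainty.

320 ± 16.3 mm

For a sum/difference, combine absolute errors in quadrature:
  (2·δa)² = 2.76;  (2·δb)² = 262
δP = √(265) = 16.3 mm
P = 320 mm.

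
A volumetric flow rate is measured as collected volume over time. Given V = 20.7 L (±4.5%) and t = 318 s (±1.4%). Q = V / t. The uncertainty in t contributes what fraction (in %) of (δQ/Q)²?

8.82%

(δQ/Q)² = (1·δV/V)² + (-1·δt/t)²
  V term: (1×0.0450)² = 0.00202
  t term: (-1×0.0140)² = 0.000196
Total = 0.00222. Share from t = 0.000196/0.00222 = 0.0882.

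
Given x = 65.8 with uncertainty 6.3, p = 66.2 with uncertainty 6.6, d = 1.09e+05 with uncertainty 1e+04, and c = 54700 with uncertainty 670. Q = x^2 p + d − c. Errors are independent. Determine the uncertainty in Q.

62700

Let w = x^2·p = 2.87e+05. δw/w = √((2·δx/x)² + (1·δp/p)²) = √(0.0367 + 0.00994) = 0.216, so δw = 61900.
Q = w + d − c: δQ = √(δw² + δd² + δc²) = √(3.83e+09 + 1e+08 + 4.49e+05) = 62700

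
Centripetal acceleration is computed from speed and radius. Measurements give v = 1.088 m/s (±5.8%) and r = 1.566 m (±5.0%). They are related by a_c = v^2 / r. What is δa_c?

Since a_c is a product/quotient, work with relative uncertainties:
  (2·δv/v)² = (2×0.0580)² = 0.0135;  (-1·δr/r)² = (-1×0.0500)² = 0.00250
δa_c/a_c = √(0.0160) = 0.126
a_c = 0.7559 m/s^2, so δa_c = 0.126 × 0.7559 = 0.0955 m/s^2.

0.0955 m/s^2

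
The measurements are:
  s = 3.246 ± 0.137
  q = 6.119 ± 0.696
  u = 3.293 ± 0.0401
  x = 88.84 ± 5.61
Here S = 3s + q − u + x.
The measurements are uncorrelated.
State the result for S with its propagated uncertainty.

Sums and differences: (δS)² = Σ (cᵢ δxᵢ)².
  (3·δs)² = 0.169;  (δq)² = 0.484;  (δu)² = 0.00161;  (δx)² = 31.5
δS = √(32.1) = 5.67
S = 101.4.

101.4 ± 5.67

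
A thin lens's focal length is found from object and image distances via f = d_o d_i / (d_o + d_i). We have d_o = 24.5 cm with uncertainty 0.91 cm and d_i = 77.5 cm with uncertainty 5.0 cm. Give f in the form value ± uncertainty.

18.6 ± 0.599 cm

∂f/∂d_o = (d_i/(d_o+d_i))² = 0.577;  ∂f/∂d_i = (d_o/(d_o+d_i))² = 0.0577
δf = √((∂f/∂d_o · δd_o)² + (∂f/∂d_i · δd_i)²) = √(0.276 + 0.0832) = 0.599 cm
f = 18.6 cm.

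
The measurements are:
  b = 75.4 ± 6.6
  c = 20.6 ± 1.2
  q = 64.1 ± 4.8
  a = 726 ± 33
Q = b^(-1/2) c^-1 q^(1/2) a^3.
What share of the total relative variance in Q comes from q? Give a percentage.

(δQ/Q)² = (−½·δb/b)² + (-1·δc/c)² + (½·δq/q)² + (3·δa/a)²
  b term: (-0.5×0.0875)² = 0.00192
  c term: (-1×0.0583)² = 0.00339
  q term: (0.5×0.0749)² = 0.00140
  a term: (3×0.0455)² = 0.0186
Total = 0.0253. Share from q = 0.00140/0.0253 = 0.0554.

5.54%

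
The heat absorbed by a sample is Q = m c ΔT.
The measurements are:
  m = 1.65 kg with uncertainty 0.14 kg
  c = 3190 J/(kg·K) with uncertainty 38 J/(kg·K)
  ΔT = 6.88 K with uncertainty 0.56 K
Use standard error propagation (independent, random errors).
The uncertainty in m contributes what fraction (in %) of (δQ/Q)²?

51.5%

(δQ/Q)² = (1·δm/m)² + (1·δc/c)² + (1·δΔT/ΔT)²
  m term: (1×0.0848)² = 0.00720
  c term: (1×0.0119)² = 0.000142
  ΔT term: (1×0.0814)² = 0.00663
Total = 0.0140. Share from m = 0.00720/0.0140 = 0.515.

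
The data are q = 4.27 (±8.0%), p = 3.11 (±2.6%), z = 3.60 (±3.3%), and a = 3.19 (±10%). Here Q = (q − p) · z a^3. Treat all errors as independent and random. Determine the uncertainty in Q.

57.9

Let u = q − p = 1.16. δu = √(δq² + δp²) = √(0.117 + 0.00654) = 0.351, so δu/u = 0.303.
Q is then a monomial in u, z, a:
δQ/Q = √((δu/u)² + (1·δz/z)² + (3·δa/a)²) = √(0.0916 + 0.00109 + 0.0900) = 0.427
Q = 136, so δQ = 0.427 × 136 = 57.9.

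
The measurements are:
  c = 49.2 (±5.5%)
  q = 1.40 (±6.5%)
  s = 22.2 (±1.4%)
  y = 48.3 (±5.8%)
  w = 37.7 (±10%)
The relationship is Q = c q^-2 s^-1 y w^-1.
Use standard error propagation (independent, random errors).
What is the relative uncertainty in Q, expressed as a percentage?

Each factor contributes (exponent × relative error)² to (δQ/Q)²:
  (1·δc/c)² = (1×0.0550)² = 0.00302;  (-2·δq/q)² = (-2×0.0650)² = 0.0169;  (-1·δs/s)² = (-1×0.0140)² = 0.000196;  (1·δy/y)² = (1×0.0580)² = 0.00336;  (-1·δw/w)² = (-1×0.100)² = 0.0100
δQ/Q = √(0.0335) = 0.183

18.3%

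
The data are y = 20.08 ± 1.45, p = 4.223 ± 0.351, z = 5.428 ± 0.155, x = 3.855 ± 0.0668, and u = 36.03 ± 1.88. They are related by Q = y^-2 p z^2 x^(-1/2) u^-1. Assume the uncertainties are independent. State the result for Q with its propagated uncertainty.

Since Q is a product/quotient, work with relative uncertainties:
  (-2·δy/y)² = (-2×0.0722)² = 0.0209;  (1·δp/p)² = (1×0.0831)² = 0.00691;  (2·δz/z)² = (2×0.0286)² = 0.00326;  (−½·δx/x)² = (-0.5×0.0173)² = 7.51e-05;  (-1·δu/u)² = (-1×0.0522)² = 0.00272
δQ/Q = √(0.0338) = 0.184
Q = 0.004362, so δQ = 0.184 × 0.004362 = 0.000802.

0.004362 ± 0.000802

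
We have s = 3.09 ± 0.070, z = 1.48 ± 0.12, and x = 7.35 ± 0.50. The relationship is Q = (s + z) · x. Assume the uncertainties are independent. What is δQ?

2.50

Let u = s + z = 4.57. δu = √(δs² + δz²) = √(0.00490 + 0.0144) = 0.139, so δu/u = 0.0304.
Q is then a monomial in u, x:
δQ/Q = √((δu/u)² + (1·δx/x)²) = √(0.000924 + 0.00463) = 0.0745
Q = 33.6, so δQ = 0.0745 × 33.6 = 2.50.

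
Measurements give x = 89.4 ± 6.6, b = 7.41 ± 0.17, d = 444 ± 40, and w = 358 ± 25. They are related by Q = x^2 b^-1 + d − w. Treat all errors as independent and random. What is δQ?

168

Let p = x^2·b^-1 = 1080. δp/p = √((2·δx/x)² + (-1·δb/b)²) = √(0.0218 + 0.000526) = 0.149, so δp = 161.
Q = p + d − w: δQ = √(δp² + δd² + δw²) = √(26000 + 1600 + 625) = 168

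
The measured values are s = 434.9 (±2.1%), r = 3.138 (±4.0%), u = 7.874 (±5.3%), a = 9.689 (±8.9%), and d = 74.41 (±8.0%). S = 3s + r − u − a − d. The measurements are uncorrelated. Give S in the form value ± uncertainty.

1216 ± 28.1

Sums and differences: (δS)² = Σ (cᵢ δxᵢ)².
  (3·δs)² = 751;  (δr)² = 0.0158;  (δu)² = 0.174;  (δa)² = 0.744;  (δd)² = 35.4
δS = √(787) = 28.1
S = 1216.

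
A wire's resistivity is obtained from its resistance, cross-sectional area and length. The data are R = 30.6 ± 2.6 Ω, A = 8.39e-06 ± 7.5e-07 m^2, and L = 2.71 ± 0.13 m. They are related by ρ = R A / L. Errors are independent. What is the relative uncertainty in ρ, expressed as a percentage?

Since ρ is a product/quotient, work with relative uncertainties:
  (1·δR/R)² = (1×0.0850)² = 0.00722;  (1·δA/A)² = (1×0.0894)² = 0.00799;  (-1·δL/L)² = (-1×0.0480)² = 0.00230
δρ/ρ = √(0.0175) = 0.132

13.2%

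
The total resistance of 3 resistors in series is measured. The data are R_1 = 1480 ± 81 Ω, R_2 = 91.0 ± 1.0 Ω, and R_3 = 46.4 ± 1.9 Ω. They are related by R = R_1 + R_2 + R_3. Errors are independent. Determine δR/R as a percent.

5.01%

Sums and differences: (δR)² = Σ (cᵢ δxᵢ)².
  (δR_1)² = 6560;  (δR_2)² = 1.00;  (δR_3)² = 3.61
δR = √(6570) = 81.0 Ω
R = 1620 Ω, so δR/R = 81.0/1620 = 0.0501.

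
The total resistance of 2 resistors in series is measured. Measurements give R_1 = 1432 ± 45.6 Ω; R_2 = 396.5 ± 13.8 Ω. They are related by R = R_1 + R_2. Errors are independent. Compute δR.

47.6 Ω

Each term contributes (cᵢ δxᵢ)² to (δR)²:
  (δR_1)² = 2080;  (δR_2)² = 190
δR = √(2270) = 47.6 Ω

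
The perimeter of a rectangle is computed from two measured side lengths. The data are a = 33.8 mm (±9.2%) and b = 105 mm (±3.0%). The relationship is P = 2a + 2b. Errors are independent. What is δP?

For a sum/difference, combine absolute errors in quadrature:
  (2·δa)² = 38.7;  (2·δb)² = 39.7
δP = √(78.4) = 8.85 mm

8.85 mm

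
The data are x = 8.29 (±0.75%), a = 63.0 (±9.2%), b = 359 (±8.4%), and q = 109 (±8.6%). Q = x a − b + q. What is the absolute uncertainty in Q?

57.6

Let p = x·a = 522. δp/p = √((1·δx/x)² + (1·δa/a)²) = √(5.62e-05 + 0.00846) = 0.0923, so δp = 48.2.
Q = p − b + q: δQ = √(δp² + δb² + δq²) = √(2320 + 909 + 87.9) = 57.6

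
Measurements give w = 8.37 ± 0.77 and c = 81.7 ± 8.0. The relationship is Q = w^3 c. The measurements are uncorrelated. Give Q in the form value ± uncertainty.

47900 ± 14000

Relative error in a monomial: (δQ/Q)² = Σ (nᵢ · δxᵢ/xᵢ)².
  (3·δw/w)² = (3×0.0920)² = 0.0762;  (1·δc/c)² = (1×0.0979)² = 0.00959
δQ/Q = √(0.0858) = 0.293
Q = 47900, so δQ = 0.293 × 47900 = 14000.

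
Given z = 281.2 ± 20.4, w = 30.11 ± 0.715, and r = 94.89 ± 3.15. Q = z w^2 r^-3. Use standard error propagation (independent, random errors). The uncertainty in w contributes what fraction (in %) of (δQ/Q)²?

12.9%

(δQ/Q)² = (1·δz/z)² + (2·δw/w)² + (-3·δr/r)²
  z term: (1×0.0725)² = 0.00526
  w term: (2×0.0237)² = 0.00226
  r term: (-3×0.0332)² = 0.00992
Total = 0.0174. Share from w = 0.00226/0.0174 = 0.129.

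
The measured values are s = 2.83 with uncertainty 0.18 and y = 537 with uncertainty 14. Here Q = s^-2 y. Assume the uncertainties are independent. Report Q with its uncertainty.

Relative error in a monomial: (δQ/Q)² = Σ (nᵢ · δxᵢ/xᵢ)².
  (-2·δs/s)² = (-2×0.0636)² = 0.0162;  (1·δy/y)² = (1×0.0261)² = 0.000680
δQ/Q = √(0.0169) = 0.130
Q = 67.1, so δQ = 0.130 × 67.1 = 8.71.

67.1 ± 8.71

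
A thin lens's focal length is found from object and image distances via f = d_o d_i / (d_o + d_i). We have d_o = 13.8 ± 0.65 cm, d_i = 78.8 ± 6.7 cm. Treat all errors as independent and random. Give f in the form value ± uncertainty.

11.7 ± 0.494 cm

∂f/∂d_o = (d_i/(d_o+d_i))² = 0.724;  ∂f/∂d_i = (d_o/(d_o+d_i))² = 0.0222
δf = √((∂f/∂d_o · δd_o)² + (∂f/∂d_i · δd_i)²) = √(0.222 + 0.0221) = 0.494 cm
f = 11.7 cm.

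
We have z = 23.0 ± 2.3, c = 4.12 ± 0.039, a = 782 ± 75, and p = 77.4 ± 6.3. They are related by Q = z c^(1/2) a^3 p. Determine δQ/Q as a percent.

31.5%

Products/powers → add relative errors in quadrature, weighted by exponent:
  (1·δz/z)² = (1×0.100)² = 0.0100;  (½·δc/c)² = (0.5×0.00947)² = 2.24e-05;  (3·δa/a)² = (3×0.0959)² = 0.0828;  (1·δp/p)² = (1×0.0814)² = 0.00663
δQ/Q = √(0.0994) = 0.315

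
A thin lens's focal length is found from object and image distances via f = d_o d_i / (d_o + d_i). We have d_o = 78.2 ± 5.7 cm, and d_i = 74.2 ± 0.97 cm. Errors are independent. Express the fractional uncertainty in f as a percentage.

∂f/∂d_o = (d_i/(d_o+d_i))² = 0.237;  ∂f/∂d_i = (d_o/(d_o+d_i))² = 0.263
δf = √((∂f/∂d_o · δd_o)² + (∂f/∂d_i · δd_i)²) = √(1.83 + 0.0652) = 1.38 cm
f = 38.1 cm, so δf/f = 1.38/38.1 = 0.0361.

3.61%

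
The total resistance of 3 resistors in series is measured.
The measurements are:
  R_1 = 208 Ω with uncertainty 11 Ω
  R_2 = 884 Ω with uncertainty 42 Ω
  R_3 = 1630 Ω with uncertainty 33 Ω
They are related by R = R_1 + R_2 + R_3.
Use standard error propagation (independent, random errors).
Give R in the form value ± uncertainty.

2720 ± 54.5 Ω

Sums and differences: (δR)² = Σ (cᵢ δxᵢ)².
  (δR_1)² = 121;  (δR_2)² = 1760;  (δR_3)² = 1090
δR = √(2970) = 54.5 Ω
R = 2720 Ω.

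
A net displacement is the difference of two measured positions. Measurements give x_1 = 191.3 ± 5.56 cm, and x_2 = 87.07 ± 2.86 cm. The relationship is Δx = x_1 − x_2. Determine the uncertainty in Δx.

Sums and differences: (δΔx)² = Σ (cᵢ δxᵢ)².
  (δx_1)² = 30.9;  (δx_2)² = 8.18
δΔx = √(39.1) = 6.25 cm

6.25 cm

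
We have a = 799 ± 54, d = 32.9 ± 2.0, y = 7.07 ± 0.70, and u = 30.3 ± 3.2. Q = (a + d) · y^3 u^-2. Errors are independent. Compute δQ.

119

Let w = a + d = 832. δw = √(δa² + δd²) = √(2920 + 4.00) = 54.0, so δw/w = 0.0650.
Q is then a monomial in w, y, u:
δQ/Q = √((δw/w)² + (3·δy/y)² + (-2·δu/u)²) = √(0.00422 + 0.0882 + 0.0446) = 0.370
Q = 320, so δQ = 0.370 × 320 = 119.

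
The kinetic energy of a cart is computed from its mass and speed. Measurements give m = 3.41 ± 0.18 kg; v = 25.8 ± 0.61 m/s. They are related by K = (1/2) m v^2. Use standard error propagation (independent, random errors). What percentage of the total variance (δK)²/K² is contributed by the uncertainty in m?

(δK/K)² = (1·δm/m)² + (2·δv/v)²
  m term: (1×0.0528)² = 0.00279
  v term: (2×0.0236)² = 0.00224
Total = 0.00502. Share from m = 0.00279/0.00502 = 0.555.

55.5%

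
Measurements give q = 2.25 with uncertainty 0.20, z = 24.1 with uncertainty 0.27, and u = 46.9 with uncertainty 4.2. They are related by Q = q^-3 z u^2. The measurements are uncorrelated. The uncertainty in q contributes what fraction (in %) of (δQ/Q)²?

(δQ/Q)² = (-3·δq/q)² + (1·δz/z)² + (2·δu/u)²
  q term: (-3×0.0889)² = 0.0711
  z term: (1×0.0112)² = 0.000126
  u term: (2×0.0896)² = 0.0321
Total = 0.103. Share from q = 0.0711/0.103 = 0.688.

68.8%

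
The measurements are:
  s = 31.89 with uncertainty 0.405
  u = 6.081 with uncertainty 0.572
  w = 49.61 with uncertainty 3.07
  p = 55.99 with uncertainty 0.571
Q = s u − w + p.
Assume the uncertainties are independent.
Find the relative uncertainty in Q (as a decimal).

Let h = s·u = 193.9. δh/h = √((1·δs/s)² + (1·δu/u)²) = √(0.000161 + 0.00885) = 0.0949, so δh = 18.4.
Q = h − w + p: δQ = √(δh² + δw² + δp²) = √(339 + 9.42 + 0.326) = 18.7
Q = 200.3, so δQ/Q = 18.7/200.3 = 0.0932.

0.0932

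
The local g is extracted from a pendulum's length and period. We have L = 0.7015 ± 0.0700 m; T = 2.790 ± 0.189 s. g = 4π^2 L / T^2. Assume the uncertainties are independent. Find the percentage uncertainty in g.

16.8%

For a monomial g ∝ L, T^-2, fractional errors add in quadrature:
  (1·δL/L)² = (1×0.0998)² = 0.00996;  (-2·δT/T)² = (-2×0.0677)² = 0.0184
δg/g = √(0.0283) = 0.168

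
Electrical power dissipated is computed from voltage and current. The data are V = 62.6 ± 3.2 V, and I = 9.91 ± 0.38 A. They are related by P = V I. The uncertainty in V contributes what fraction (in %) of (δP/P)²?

64.0%

(δP/P)² = (1·δV/V)² + (1·δI/I)²
  V term: (1×0.0511)² = 0.00261
  I term: (1×0.0383)² = 0.00147
Total = 0.00408. Share from V = 0.00261/0.00408 = 0.640.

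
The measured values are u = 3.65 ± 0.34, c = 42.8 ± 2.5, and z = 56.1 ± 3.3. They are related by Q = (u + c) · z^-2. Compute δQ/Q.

Let w = u + c = 46.4. δw = √(δu² + δc²) = √(0.116 + 6.25) = 2.52, so δw/w = 0.0543.
Q is then a monomial in w, z:
δQ/Q = √((δw/w)² + (-2·δz/z)²) = √(0.00295 + 0.0138) = 0.130

0.130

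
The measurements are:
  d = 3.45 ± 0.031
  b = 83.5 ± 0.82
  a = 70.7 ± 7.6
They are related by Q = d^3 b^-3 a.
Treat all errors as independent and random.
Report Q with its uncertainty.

0.00499 ± 0.000572

For a monomial Q ∝ d^3, b^-3, a, fractional errors add in quadrature:
  (3·δd/d)² = (3×0.00899)² = 0.000727;  (-3·δb/b)² = (-3×0.00982)² = 0.000868;  (1·δa/a)² = (1×0.107)² = 0.0116
δQ/Q = √(0.0132) = 0.115
Q = 0.00499, so δQ = 0.115 × 0.00499 = 0.000572.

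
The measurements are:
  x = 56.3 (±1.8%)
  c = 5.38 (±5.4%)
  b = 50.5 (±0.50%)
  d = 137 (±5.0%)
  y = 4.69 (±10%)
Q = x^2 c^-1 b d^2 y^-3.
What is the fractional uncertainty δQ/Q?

Products/powers → add relative errors in quadrature, weighted by exponent:
  (2·δx/x)² = (2×0.0180)² = 0.00130;  (-1·δc/c)² = (-1×0.0540)² = 0.00292;  (1·δb/b)² = (1×0.00500)² = 2.5e-05;  (2·δd/d)² = (2×0.0500)² = 0.0100;  (-3·δy/y)² = (-3×0.100)² = 0.0900
δQ/Q = √(0.104) = 0.323

0.323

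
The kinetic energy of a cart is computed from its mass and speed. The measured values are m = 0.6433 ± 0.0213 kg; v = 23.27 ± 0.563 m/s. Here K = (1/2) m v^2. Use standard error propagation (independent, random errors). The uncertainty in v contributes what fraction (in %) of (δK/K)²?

(δK/K)² = (1·δm/m)² + (2·δv/v)²
  m term: (1×0.0331)² = 0.00110
  v term: (2×0.0242)² = 0.00234
Total = 0.00344. Share from v = 0.00234/0.00344 = 0.681.

68.1%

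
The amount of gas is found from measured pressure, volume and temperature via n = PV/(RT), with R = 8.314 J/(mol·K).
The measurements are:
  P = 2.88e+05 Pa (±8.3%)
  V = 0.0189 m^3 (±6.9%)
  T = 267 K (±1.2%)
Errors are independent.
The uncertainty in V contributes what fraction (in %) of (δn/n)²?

40.4%

(δn/n)² = (1·δP/P)² + (1·δV/V)² + (-1·δT/T)²
  P term: (1×0.0830)² = 0.00689
  V term: (1×0.0690)² = 0.00476
  T term: (-1×0.0120)² = 0.000144
Total = 0.0118. Share from V = 0.00476/0.0118 = 0.404.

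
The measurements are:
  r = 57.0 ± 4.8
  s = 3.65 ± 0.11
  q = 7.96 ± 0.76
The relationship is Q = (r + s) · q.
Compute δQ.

Let u = r + s = 60.6. δu = √(δr² + δs²) = √(23.0 + 0.0121) = 4.80, so δu/u = 0.0792.
Q is then a monomial in u, q:
δQ/Q = √((δu/u)² + (1·δq/q)²) = √(0.00627 + 0.00912) = 0.124
Q = 483, so δQ = 0.124 × 483 = 59.9.

59.9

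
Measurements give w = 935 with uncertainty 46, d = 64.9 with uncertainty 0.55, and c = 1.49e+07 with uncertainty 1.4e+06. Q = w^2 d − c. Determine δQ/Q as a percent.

13.8%

Let p = w^2·d = 5.67e+07. δp/p = √((2·δw/w)² + (1·δd/d)²) = √(0.00968 + 7.18e-05) = 0.0988, so δp = 5.6e+06.
Q = p − c: δQ = √(δp² + δc²) = √(3.14e+13 + 1.96e+12) = 5.78e+06
Q = 4.18e+07, so δQ/Q = 5.78e+06/4.18e+07 = 0.138.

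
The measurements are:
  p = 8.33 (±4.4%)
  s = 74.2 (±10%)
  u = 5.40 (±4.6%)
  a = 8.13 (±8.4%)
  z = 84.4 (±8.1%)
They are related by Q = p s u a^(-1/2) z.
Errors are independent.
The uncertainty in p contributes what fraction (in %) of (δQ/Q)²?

(δQ/Q)² = (1·δp/p)² + (1·δs/s)² + (1·δu/u)² + (−½·δa/a)² + (1·δz/z)²
  p term: (1×0.0440)² = 0.00194
  s term: (1×0.100)² = 0.0100
  u term: (1×0.0460)² = 0.00212
  a term: (-0.5×0.0840)² = 0.00176
  z term: (1×0.0810)² = 0.00656
Total = 0.0224. Share from p = 0.00194/0.0224 = 0.0865.

8.65%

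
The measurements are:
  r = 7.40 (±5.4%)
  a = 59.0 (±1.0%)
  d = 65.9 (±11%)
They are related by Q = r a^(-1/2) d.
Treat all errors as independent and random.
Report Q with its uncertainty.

63.5 ± 7.79

Each factor contributes (exponent × relative error)² to (δQ/Q)²:
  (1·δr/r)² = (1×0.0540)² = 0.00292;  (−½·δa/a)² = (-0.5×0.0100)² = 2.5e-05;  (1·δd/d)² = (1×0.110)² = 0.0121
δQ/Q = √(0.0150) = 0.123
Q = 63.5, so δQ = 0.123 × 63.5 = 7.79.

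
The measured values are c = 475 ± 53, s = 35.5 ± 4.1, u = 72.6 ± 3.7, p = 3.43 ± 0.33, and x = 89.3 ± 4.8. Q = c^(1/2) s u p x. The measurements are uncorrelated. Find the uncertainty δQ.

3.04e+06

Relative error in a monomial: (δQ/Q)² = Σ (nᵢ · δxᵢ/xᵢ)².
  (½·δc/c)² = (0.5×0.112)² = 0.00311;  (1·δs/s)² = (1×0.115)² = 0.0133;  (1·δu/u)² = (1×0.0510)² = 0.00260;  (1·δp/p)² = (1×0.0962)² = 0.00926;  (1·δx/x)² = (1×0.0538)² = 0.00289
δQ/Q = √(0.0312) = 0.177
Q = 1.72e+07, so δQ = 0.177 × 1.72e+07 = 3.04e+06.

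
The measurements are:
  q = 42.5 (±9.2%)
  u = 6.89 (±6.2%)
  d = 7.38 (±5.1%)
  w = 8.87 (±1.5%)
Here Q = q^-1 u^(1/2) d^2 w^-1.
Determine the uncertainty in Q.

Products/powers → add relative errors in quadrature, weighted by exponent:
  (-1·δq/q)² = (-1×0.0920)² = 0.00846;  (½·δu/u)² = (0.5×0.0620)² = 0.000961;  (2·δd/d)² = (2×0.0510)² = 0.0104;  (-1·δw/w)² = (-1×0.0150)² = 0.000225
δQ/Q = √(0.0201) = 0.142
Q = 0.379, so δQ = 0.142 × 0.379 = 0.0537.

0.0537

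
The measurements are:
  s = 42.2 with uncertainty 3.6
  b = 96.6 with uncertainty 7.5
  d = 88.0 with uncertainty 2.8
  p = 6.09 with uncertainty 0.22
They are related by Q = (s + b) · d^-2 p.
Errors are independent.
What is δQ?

Let u = s + b = 139. δu = √(δs² + δb²) = √(13.0 + 56.2) = 8.32, so δu/u = 0.0599.
Q is then a monomial in u, d, p:
δQ/Q = √((δu/u)² + (-2·δd/d)² + (1·δp/p)²) = √(0.00359 + 0.00405 + 0.00131) = 0.0946
Q = 0.109, so δQ = 0.0946 × 0.109 = 0.0103.

0.0103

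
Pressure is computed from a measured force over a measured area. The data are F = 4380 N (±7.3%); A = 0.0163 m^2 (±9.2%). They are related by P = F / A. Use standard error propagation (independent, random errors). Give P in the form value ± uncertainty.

(2.69 ± 0.316) × 10^5 Pa

P is a product of powers, so relative uncertainties combine in quadrature:
  (1·δF/F)² = (1×0.0730)² = 0.00533;  (-1·δA/A)² = (-1×0.0920)² = 0.00846
δP/P = √(0.0138) = 0.117
P = 2.69e+05 Pa, so δP = 0.117 × 2.69e+05 = 31600 Pa.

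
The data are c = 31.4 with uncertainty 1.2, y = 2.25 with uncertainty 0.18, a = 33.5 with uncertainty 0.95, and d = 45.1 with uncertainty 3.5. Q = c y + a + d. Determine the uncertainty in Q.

Let p = c·y = 70.6. δp/p = √((1·δc/c)² + (1·δy/y)²) = √(0.00146 + 0.00640) = 0.0887, so δp = 6.26.
Q = p + a + d: δQ = √(δp² + δa² + δd²) = √(39.2 + 0.902 + 12.2) = 7.24

7.24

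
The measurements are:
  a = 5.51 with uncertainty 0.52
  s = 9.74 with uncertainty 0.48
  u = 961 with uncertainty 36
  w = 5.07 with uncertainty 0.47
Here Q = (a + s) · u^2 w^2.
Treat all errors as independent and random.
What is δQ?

Let h = a + s = 15.2. δh = √(δa² + δs²) = √(0.270 + 0.230) = 0.708, so δh/h = 0.0464.
Q is then a monomial in h, u, w:
δQ/Q = √((δh/h)² + (2·δu/u)² + (2·δw/w)²) = √(0.00215 + 0.00561 + 0.0344) = 0.205
Q = 3.62e+08, so δQ = 0.205 × 3.62e+08 = 7.43e+07.

7.43e+07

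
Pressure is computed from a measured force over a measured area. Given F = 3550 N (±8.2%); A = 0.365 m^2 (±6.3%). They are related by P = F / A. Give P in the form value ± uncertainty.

Since P is a product/quotient, work with relative uncertainties:
  (1·δF/F)² = (1×0.0820)² = 0.00672;  (-1·δA/A)² = (-1×0.0630)² = 0.00397
δP/P = √(0.0107) = 0.103
P = 9730 Pa, so δP = 0.103 × 9730 = 1010 Pa.

9730 ± 1010 Pa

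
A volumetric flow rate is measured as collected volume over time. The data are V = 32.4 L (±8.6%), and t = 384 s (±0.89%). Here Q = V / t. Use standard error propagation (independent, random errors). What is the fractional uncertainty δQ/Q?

Relative error in a monomial: (δQ/Q)² = Σ (nᵢ · δxᵢ/xᵢ)².
  (1·δV/V)² = (1×0.0860)² = 0.00740;  (-1·δt/t)² = (-1×0.00890)² = 7.92e-05
δQ/Q = √(0.00748) = 0.0865

0.0865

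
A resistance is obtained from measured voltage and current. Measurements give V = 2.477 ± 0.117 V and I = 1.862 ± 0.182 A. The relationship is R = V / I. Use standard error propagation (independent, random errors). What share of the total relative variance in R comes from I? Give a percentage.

81.1%

(δR/R)² = (1·δV/V)² + (-1·δI/I)²
  V term: (1×0.0472)² = 0.00223
  I term: (-1×0.0977)² = 0.00955
Total = 0.0118. Share from I = 0.00955/0.0118 = 0.811.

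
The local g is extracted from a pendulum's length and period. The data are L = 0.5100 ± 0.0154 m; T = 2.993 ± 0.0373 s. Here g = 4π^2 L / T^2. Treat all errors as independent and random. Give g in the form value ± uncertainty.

g is a product of powers, so relative uncertainties combine in quadrature:
  (1·δL/L)² = (1×0.0302)² = 0.000912;  (-2·δT/T)² = (-2×0.0125)² = 0.000621
δg/g = √(0.00153) = 0.0392
g = 2.248 m/s^2, so δg = 0.0392 × 2.248 = 0.0880 m/s^2.

2.248 ± 0.0880 m/s^2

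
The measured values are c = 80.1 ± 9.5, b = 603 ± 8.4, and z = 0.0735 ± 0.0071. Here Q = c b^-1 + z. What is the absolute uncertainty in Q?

0.0174

Let p = c·b^-1 = 0.133. δp/p = √((1·δc/c)² + (-1·δb/b)²) = √(0.0141 + 0.000194) = 0.119, so δp = 0.0159.
Q = p + z: δQ = √(δp² + δz²) = √(0.000252 + 5.04e-05) = 0.0174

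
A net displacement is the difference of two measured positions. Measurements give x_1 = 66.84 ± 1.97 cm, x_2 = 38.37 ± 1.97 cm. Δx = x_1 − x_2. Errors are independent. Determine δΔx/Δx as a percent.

For a sum/difference, combine absolute errors in quadrature:
  (δx_1)² = 3.88;  (δx_2)² = 3.88
δΔx = √(7.76) = 2.79 cm
Δx = 28.47 cm, so δΔx/Δx = 2.79/28.47 = 0.0979.

9.79%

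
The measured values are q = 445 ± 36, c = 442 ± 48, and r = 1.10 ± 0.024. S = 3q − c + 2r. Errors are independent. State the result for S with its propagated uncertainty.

895 ± 118

Each term contributes (cᵢ δxᵢ)² to (δS)²:
  (3·δq)² = 11700;  (δc)² = 2300;  (2·δr)² = 0.00230
δS = √(14000) = 118
S = 895.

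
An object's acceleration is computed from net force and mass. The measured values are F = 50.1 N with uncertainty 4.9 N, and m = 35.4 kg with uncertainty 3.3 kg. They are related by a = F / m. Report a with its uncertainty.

For a monomial a ∝ F, m^-1, fractional errors add in quadrature:
  (1·δF/F)² = (1×0.0978)² = 0.00957;  (-1·δm/m)² = (-1×0.0932)² = 0.00869
δa/a = √(0.0183) = 0.135
a = 1.42 m/s^2, so δa = 0.135 × 1.42 = 0.191 m/s^2.

1.42 ± 0.191 m/s^2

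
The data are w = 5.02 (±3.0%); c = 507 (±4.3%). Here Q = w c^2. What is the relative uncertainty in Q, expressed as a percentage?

9.11%

Relative error in a monomial: (δQ/Q)² = Σ (nᵢ · δxᵢ/xᵢ)².
  (1·δw/w)² = (1×0.0300)² = 0.000900;  (2·δc/c)² = (2×0.0430)² = 0.00740
δQ/Q = √(0.00830) = 0.0911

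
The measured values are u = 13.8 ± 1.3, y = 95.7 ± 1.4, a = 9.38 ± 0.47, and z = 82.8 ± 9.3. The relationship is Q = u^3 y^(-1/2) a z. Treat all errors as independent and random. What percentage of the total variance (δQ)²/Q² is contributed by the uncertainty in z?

(δQ/Q)² = (3·δu/u)² + (−½·δy/y)² + (1·δa/a)² + (1·δz/z)²
  u term: (3×0.0942)² = 0.0799
  y term: (-0.5×0.0146)² = 5.35e-05
  a term: (1×0.0501)² = 0.00251
  z term: (1×0.112)² = 0.0126
Total = 0.0950. Share from z = 0.0126/0.0950 = 0.133.

13.3%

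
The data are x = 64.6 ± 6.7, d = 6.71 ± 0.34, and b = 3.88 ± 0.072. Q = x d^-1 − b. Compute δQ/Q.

0.194

Let p = x·d^-1 = 9.63. δp/p = √((1·δx/x)² + (-1·δd/d)²) = √(0.0108 + 0.00257) = 0.115, so δp = 1.11.
Q = p − b: δQ = √(δp² + δb²) = √(1.23 + 0.00518) = 1.11
Q = 5.75, so δQ/Q = 1.11/5.75 = 0.194.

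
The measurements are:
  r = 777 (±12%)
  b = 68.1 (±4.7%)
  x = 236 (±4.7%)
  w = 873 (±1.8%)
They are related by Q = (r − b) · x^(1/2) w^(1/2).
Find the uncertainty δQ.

Let u = r − b = 709. δu = √(δr² + δb²) = √(8690 + 10.2) = 93.3, so δu/u = 0.132.
Q is then a monomial in u, x, w:
δQ/Q = √((δu/u)² + (½·δx/x)² + (½·δw/w)²) = √(0.0173 + 0.000552 + 8.1e-05) = 0.134
Q = 3.22e+05, so δQ = 0.134 × 3.22e+05 = 43100.

43100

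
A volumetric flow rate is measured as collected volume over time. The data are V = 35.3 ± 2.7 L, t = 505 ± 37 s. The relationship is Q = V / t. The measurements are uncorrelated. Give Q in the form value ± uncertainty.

For a monomial Q ∝ V, t^-1, fractional errors add in quadrature:
  (1·δV/V)² = (1×0.0765)² = 0.00585;  (-1·δt/t)² = (-1×0.0733)² = 0.00537
δQ/Q = √(0.0112) = 0.106
Q = 0.0699 L/s, so δQ = 0.106 × 0.0699 = 0.00740 L/s.

0.0699 ± 0.00740 L/s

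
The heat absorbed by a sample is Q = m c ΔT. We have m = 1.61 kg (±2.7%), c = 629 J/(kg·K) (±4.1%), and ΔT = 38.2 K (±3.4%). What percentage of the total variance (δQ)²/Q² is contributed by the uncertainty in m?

20.4%

(δQ/Q)² = (1·δm/m)² + (1·δc/c)² + (1·δΔT/ΔT)²
  m term: (1×0.0270)² = 0.000729
  c term: (1×0.0410)² = 0.00168
  ΔT term: (1×0.0340)² = 0.00116
Total = 0.00357. Share from m = 0.000729/0.00357 = 0.204.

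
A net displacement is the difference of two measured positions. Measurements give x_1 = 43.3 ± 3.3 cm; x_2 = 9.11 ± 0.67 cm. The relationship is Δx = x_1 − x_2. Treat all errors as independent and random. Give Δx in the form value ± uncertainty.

For a sum/difference, combine absolute errors in quadrature:
  (δx_1)² = 10.9;  (δx_2)² = 0.449
δΔx = √(11.3) = 3.37 cm
Δx = 34.2 cm.

34.2 ± 3.37 cm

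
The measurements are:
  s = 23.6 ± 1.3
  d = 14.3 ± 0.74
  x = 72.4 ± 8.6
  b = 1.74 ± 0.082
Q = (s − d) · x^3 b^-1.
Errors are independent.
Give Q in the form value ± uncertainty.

Let u = s − d = 9.30. δu = √(δs² + δd²) = √(1.69 + 0.548) = 1.50, so δu/u = 0.161.
Q is then a monomial in u, x, b:
δQ/Q = √((δu/u)² + (3·δx/x)² + (-1·δb/b)²) = √(0.0259 + 0.127 + 0.00222) = 0.394
Q = 2.03e+06, so δQ = 0.394 × 2.03e+06 = 7.99e+05.

(2.03 ± 0.799) × 10^6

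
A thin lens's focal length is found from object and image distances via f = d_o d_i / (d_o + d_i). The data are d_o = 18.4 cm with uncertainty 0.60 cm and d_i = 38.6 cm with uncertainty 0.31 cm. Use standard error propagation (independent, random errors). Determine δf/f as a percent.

2.22%

∂f/∂d_o = (d_i/(d_o+d_i))² = 0.459;  ∂f/∂d_i = (d_o/(d_o+d_i))² = 0.104
δf = √((∂f/∂d_o · δd_o)² + (∂f/∂d_i · δd_i)²) = √(0.0757 + 0.00104) = 0.277 cm
f = 12.5 cm, so δf/f = 0.277/12.5 = 0.0222.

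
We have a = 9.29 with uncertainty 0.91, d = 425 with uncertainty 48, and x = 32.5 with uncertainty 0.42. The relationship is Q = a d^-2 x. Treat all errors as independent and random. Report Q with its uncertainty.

Each factor contributes (exponent × relative error)² to (δQ/Q)²:
  (1·δa/a)² = (1×0.0980)² = 0.00960;  (-2·δd/d)² = (-2×0.113)² = 0.0510;  (1·δx/x)² = (1×0.0129)² = 0.000167
δQ/Q = √(0.0608) = 0.247
Q = 0.00167, so δQ = 0.247 × 0.00167 = 0.000412.

0.00167 ± 0.000412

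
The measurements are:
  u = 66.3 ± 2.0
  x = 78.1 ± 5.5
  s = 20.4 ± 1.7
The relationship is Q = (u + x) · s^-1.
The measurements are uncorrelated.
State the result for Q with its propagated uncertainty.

Let w = u + x = 144. δw = √(δu² + δx²) = √(4.00 + 30.2) = 5.85, so δw/w = 0.0405.
Q is then a monomial in w, s:
δQ/Q = √((δw/w)² + (-1·δs/s)²) = √(0.00164 + 0.00694) = 0.0927
Q = 7.08, so δQ = 0.0927 × 7.08 = 0.656.

7.08 ± 0.656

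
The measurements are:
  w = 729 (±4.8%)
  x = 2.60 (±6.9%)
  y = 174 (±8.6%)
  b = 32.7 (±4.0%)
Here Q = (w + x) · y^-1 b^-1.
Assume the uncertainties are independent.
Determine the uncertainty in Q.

Let u = w + x = 732. δu = √(δw² + δx²) = √(1220 + 0.0322) = 35.0, so δu/u = 0.0478.
Q is then a monomial in u, y, b:
δQ/Q = √((δu/u)² + (-1·δy/y)² + (-1·δb/b)²) = √(0.00229 + 0.00740 + 0.00160) = 0.106
Q = 0.129, so δQ = 0.106 × 0.129 = 0.0137.

0.0137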